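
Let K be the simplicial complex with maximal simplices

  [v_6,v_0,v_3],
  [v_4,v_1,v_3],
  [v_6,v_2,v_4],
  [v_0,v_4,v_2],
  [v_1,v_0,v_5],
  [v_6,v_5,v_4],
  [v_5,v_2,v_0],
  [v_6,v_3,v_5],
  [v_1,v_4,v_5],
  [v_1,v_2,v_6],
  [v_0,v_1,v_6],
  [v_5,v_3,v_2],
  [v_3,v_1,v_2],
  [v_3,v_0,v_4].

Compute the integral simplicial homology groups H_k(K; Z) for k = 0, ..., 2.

Take the total order v_0 < v_1 < v_2 < v_3 < v_4 < v_5 < v_6 on the vertex set. Then K (dimension 2) consists of the simplices:

  0-simplices (7): [v_0], [v_1], [v_2], [v_3], [v_4], [v_5], [v_6]
  1-simplices (21): (21 of them)
  2-simplices (14): (14 of them)

Hence C_0 ≅ Z^7, C_1 ≅ Z^21, C_2 ≅ Z^14.

The boundary map ∂_1: C_1 → C_0 sends each edge [p,q] (with p < q) to q − p.
This gives a 7×21 integer matrix of rank 6; reducing to Smith normal form yields diagonal entries (1,1,1,1,1,1).

The boundary map ∂_2: C_2 → C_1 acts by ∂[p,q,r] = [q,r] − [p,r] + [p,q]. For instance
  ∂[v_0,v_2,v_4] = [v_2,v_4] − [v_0,v_4] + [v_0,v_2],
  ∂[v_0,v_1,v_5] = [v_1,v_5] − [v_0,v_5] + [v_0,v_1].
As a 21×14 matrix over Z this has rank 13, with invariant factors (1,1,1,1,1,1,1,1,1,1,1,1,1).

From H_k ≅ ker(∂_k) / im(∂_{k+1}) we obtain:

  H_0: rank C_0 − rank ∂_1 = 7 − 6 = 1, and the invariant factors of ∂_1 are all 1, so H_0 = Z.
  H_1: rank ker ∂_1 − rank ∂_2 = (21 − 6) − 13 = 2, and the invariant factors of ∂_2 are all 1, so H_1 = Z^2.
  H_2: rank ker ∂_2 − rank ∂_3 = (14 − 13) − 0 = 1, and there is no ∂_3, so H_2 = Z.

As a check, the Euler characteristic is 7 − 21 + 14 = 0, which agrees with 1 − 2 + 1 = 0.

H_0 ≅ Z,  H_1 ≅ Z^2,  H_2 ≅ Z.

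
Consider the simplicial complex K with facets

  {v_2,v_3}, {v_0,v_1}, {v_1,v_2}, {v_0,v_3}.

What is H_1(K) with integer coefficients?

H_1 = Z.

Order the vertices as v_0 < v_1 < v_2 < v_3. Listing each simplex with vertices in this order, K has dimension 1 with simplices:

  0-simplices (4): [v_0], [v_1], [v_2], [v_3]
  1-simplices (4): [v_0,v_1], [v_0,v_3], [v_1,v_2], [v_2,v_3]

so the chain groups are C_0 ≅ Z^4, C_1 ≅ Z^4.

Boundary ∂_1: C_1 → C_0 maps an edge to its endpoints' difference, ∂[p,q] = q − p. For instance
  ∂[v_0,v_1] = [v_1] − [v_0].
The 4×4 boundary matrix has rank 3 and Smith normal form diag(1,1,1).

Now H_k = ker ∂_k / im ∂_{k+1}, so:

  H_1: rank ker ∂_1 − rank ∂_2 = (4 − 3) − 0 = 1, and there is no ∂_2, so H_1 ≅ Z.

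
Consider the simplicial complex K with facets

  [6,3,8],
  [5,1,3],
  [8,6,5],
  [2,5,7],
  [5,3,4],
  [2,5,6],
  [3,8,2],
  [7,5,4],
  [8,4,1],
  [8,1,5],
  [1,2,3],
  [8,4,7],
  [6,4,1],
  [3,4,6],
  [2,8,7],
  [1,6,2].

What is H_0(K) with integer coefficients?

H_0 = Z.

Take the total order 1 < 2 < 3 < 4 < 5 < 6 < 7 < 8 on the vertex set. Then K (dimension 2) consists of the simplices:

  0-simplices (8): [1], [2], [3], [4], [5], [6], [7], [8]
  1-simplices (24): (24 of them)
  2-simplices (16): [1,2,3], [1,2,6], [1,3,5], [1,4,6], [1,4,8], [1,5,8], [2,3,8], [2,5,6], [2,5,7], [2,7,8], [3,4,5], [3,4,6], [3,6,8], [4,5,7], [4,7,8], [5,6,8]

Hence C_0 ≅ Z^8, C_1 ≅ Z^24, C_2 ≅ Z^16.

∂_1: C_1 → C_0 maps an edge to its endpoints' difference, ∂[p,q] = q − p.
This gives a 8×24 integer matrix of rank 7; reducing to Smith normal form yields diagonal entries (1,1,1,1,1,1,1).

The boundary map ∂_2: C_2 → C_1 sends each 2-simplex [p,q,r] to [q,r] − [p,r] + [p,q]. For instance
  ∂[3,4,5] = [4,5] − [3,5] + [3,4],
  ∂[1,3,5] = [3,5] − [1,5] + [1,3].
The 24×16 boundary matrix has rank 15 and Smith normal form diag(1,1,1,1,1,1,1,1,1,1,1,1,1,1,1).

Reading off H_k = ker ∂_k / im ∂_{k+1}:

  H_0: rank C_0 − rank ∂_1 = 8 − 7 = 1, and the invariant factors of ∂_1 are all 1, so H_0 = Z.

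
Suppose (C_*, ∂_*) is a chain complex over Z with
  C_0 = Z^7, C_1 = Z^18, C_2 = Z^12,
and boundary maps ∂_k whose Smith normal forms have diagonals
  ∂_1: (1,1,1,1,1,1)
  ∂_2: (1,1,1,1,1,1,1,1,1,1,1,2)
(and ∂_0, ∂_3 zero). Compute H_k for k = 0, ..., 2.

H_0 = Z,  H_1 = Z_2,  H_2 = 0.

H_0: b_0 = 7 − 0 − 6 = 1; torsion from ∂_1 factors > 1: none. So H_0 = Z.
H_1: b_1 = 18 − 6 − 12 = 0; torsion from ∂_2 factors > 1: [2]. So H_1 = Z_2.
H_2: b_2 = 12 − 12 − 0 = 0; torsion from ∂_3 factors > 1: none. So H_2 = 0.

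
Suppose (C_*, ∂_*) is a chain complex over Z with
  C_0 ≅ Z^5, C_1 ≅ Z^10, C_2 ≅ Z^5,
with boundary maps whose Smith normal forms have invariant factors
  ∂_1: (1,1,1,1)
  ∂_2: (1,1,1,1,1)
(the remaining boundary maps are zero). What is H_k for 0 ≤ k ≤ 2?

H_0: b_0 = 5 − 0 − 4 = 1; torsion from ∂_1 factors > 1: none. So H_0 ≅ Z.
H_1: b_1 = 10 − 4 − 5 = 1; torsion from ∂_2 factors > 1: none. So H_1 ≅ Z.
H_2: b_2 = 5 − 5 − 0 = 0; torsion from ∂_3 factors > 1: none. So H_2 ≅ 0.

H_0 ≅ Z,  H_1 ≅ Z,  H_2 = 0.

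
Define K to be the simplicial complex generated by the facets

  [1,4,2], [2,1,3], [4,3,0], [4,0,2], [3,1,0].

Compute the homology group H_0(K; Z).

H_0 ≅ Z.

Order the vertices as 0 < 1 < 2 < 3 < 4. Listing each simplex with vertices in this order, K has dimension 2 with simplices:

  0-simplices (5): [0], [1], [2], [3], [4]
  1-simplices (10): [0,1], [0,2], [0,3], [0,4], [1,2], [1,3], [1,4], [2,3], [2,4], [3,4]
  2-simplices (5): [0,1,3], [0,2,4], [0,3,4], [1,2,3], [1,2,4]

giving chain groups C_0 ≅ Z^5, C_1 ≅ Z^10, C_2 ≅ Z^5.

Boundary ∂_1: C_1 → C_0 sends each edge [p,q] (with p < q) to q − p. For instance
  ∂[2,3] = [3] − [2].
This gives a 5×10 integer matrix of rank 4; reducing to Smith normal form yields diagonal entries (1,1,1,1).

∂_2: C_2 → C_1 acts by ∂[p,q,r] = [q,r] − [p,r] + [p,q]. For instance
  ∂[1,2,3] = [2,3] − [1,3] + [1,2],
  ∂[0,2,4] = [2,4] − [0,4] + [0,2].
As a 10×5 matrix over Z this has rank 5, with invariant factors (1,1,1,1,1).

From H_k ≅ ker(∂_k) / im(∂_{k+1}) we obtain:

  H_0: rank C_0 − rank ∂_1 = 5 − 4 = 1, and the invariant factors of ∂_1 are all 1, so H_0 ≅ Z.

(K is a triangulation of the Möbius band.)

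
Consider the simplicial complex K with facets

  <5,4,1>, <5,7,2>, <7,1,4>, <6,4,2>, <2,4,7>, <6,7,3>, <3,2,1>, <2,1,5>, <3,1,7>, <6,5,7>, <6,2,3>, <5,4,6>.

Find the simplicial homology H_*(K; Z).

H_0 = Z,  H_1 = Z/2Z,  H_2 = 0.

Fix the vertex order 1 < 2 < 3 < 4 < 5 < 6 < 7 and write every simplex with vertices in increasing order. Then dim K = 2 and the simplices of K are:

  0-simplices (7): [1], [2], [3], [4], [5], [6], [7]
  1-simplices (18): [1,2], [1,3], [1,4], [1,5], [1,7], [2,3], [2,4], [2,5], [2,6], [2,7], [3,6], [3,7], [4,5], [4,6], [4,7], [5,6], [5,7], [6,7]
  2-simplices (12): [1,2,3], [1,2,5], [1,3,7], [1,4,5], [1,4,7], [2,3,6], [2,4,6], [2,4,7], [2,5,7], [3,6,7], [4,5,6], [5,6,7]

Hence C_0 ≅ Z^7, C_1 ≅ Z^18, C_2 ≅ Z^12.

∂_1: C_1 → C_0 is given by ∂[p,q] = [q] − [p].
The resulting 7×18 matrix has rank 6, and its Smith normal form has invariant factors (1,1,1,1,1,1).

Boundary ∂_2: C_2 → C_1 acts by ∂[p,q,r] = [q,r] − [p,r] + [p,q]. For instance
  ∂[1,4,7] = [4,7] − [1,7] + [1,4],
  ∂[1,2,3] = [2,3] − [1,3] + [1,2].
The resulting 18×12 matrix has rank 12, and its Smith normal form has invariant factors (1,1,1,1,1,1,1,1,1,1,1,2).

Now H_k = ker ∂_k / im ∂_{k+1}, so:

  H_0: rank C_0 − rank ∂_1 = 7 − 6 = 1, and the invariant factors of ∂_1 are all 1, so H_0 = Z.
  H_1: rank ker ∂_1 − rank ∂_2 = (18 − 6) − 12 = 0, and ∂_2 has invariant factor 2 > 1, so H_1 = Z/2Z.
  H_2: rank ker ∂_2 − rank ∂_3 = (12 − 12) − 0 = 0, and there is no ∂_3, so H_2 = 0.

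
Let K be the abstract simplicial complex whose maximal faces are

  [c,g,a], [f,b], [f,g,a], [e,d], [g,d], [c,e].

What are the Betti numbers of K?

Fix the vertex order a < b < c < d < e < f < g and write every simplex with vertices in increasing order. Then dim K = 2 and the simplices of K are:

  0-simplices (7): a, b, c, d, e, f, g
  1-simplices (9): ac, af, ag, bf, ce, cg, de, dg, fg
  2-simplices (2): acg, afg

giving chain groups C_0 ≅ Z^7, C_1 ≅ Z^9, C_2 ≅ Z^2.

∂_1: C_1 → C_0 sends each edge [p,q] (with p < q) to q − p. For instance
  ∂ce = e − c.
This gives a 7×9 integer matrix of rank 6; reducing to Smith normal form yields diagonal entries (1,1,1,1,1,1).

Boundary ∂_2: C_2 → C_1 acts by ∂[p,q,r] = [q,r] − [p,r] + [p,q]. For instance
  ∂afg = fg − ag + af,
  ∂acg = cg − ag + ac.
The 9×2 boundary matrix has rank 2 and Smith normal form diag(1,1).

Reading off H_k = ker ∂_k / im ∂_{k+1}:

  H_0: rank C_0 − rank ∂_1 = 7 − 6 = 1, and the invariant factors of ∂_1 are all 1, so H_0 ≅ Z.
  H_1: rank ker ∂_1 − rank ∂_2 = (9 − 6) − 2 = 1, and the invariant factors of ∂_2 are all 1, so H_1 ≅ Z.
  H_2: rank ker ∂_2 − rank ∂_3 = (2 − 2) − 0 = 0, and there is no ∂_3, so H_2 ≅ 0.

As a check, the Euler characteristic is 7 − 9 + 2 = 0, which agrees with 1 − 1 + 0 = 0.

Hence the Betti numbers are b_0 = 1, b_1 = 1, b_2 = 0.

b_0 = 1, b_1 = 1, b_2 = 0.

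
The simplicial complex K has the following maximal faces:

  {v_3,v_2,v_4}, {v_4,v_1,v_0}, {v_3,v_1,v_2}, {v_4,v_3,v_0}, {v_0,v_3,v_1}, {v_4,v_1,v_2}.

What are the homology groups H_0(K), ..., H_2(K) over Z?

H_0 ≅ Z,  H_1 = 0,  H_2 ≅ Z.

Order the vertices as v_0 < v_1 < v_2 < v_3 < v_4. Listing each simplex with vertices in this order, K has dimension 2 with simplices:

  0-simplices (5): [v_0], [v_1], [v_2], [v_3], [v_4]
  1-simplices (9): [v_0,v_1], [v_0,v_3], [v_0,v_4], [v_1,v_2], [v_1,v_3], [v_1,v_4], [v_2,v_3], [v_2,v_4], [v_3,v_4]
  2-simplices (6): [v_0,v_1,v_3], [v_0,v_1,v_4], [v_0,v_3,v_4], [v_1,v_2,v_3], [v_1,v_2,v_4], [v_2,v_3,v_4]

giving chain groups C_0 ≅ Z^5, C_1 ≅ Z^9, C_2 ≅ Z^6.

∂_1: C_1 → C_0 is given by ∂[p,q] = [q] − [p].
This gives a 5×9 integer matrix of rank 4; reducing to Smith normal form yields diagonal entries (1,1,1,1).

Boundary ∂_2: C_2 → C_1 acts by ∂[p,q,r] = [q,r] − [p,r] + [p,q]. For instance
  ∂[v_1,v_2,v_4] = [v_2,v_4] − [v_1,v_4] + [v_1,v_2],
  ∂[v_2,v_3,v_4] = [v_3,v_4] − [v_2,v_4] + [v_2,v_3].
The 9×6 boundary matrix has rank 5 and Smith normal form diag(1,1,1,1,1).

From H_k ≅ ker(∂_k) / im(∂_{k+1}) we obtain:

  H_0: rank C_0 − rank ∂_1 = 5 − 4 = 1, and the invariant factors of ∂_1 are all 1, so H_0 ≅ Z.
  H_1: rank ker ∂_1 − rank ∂_2 = (9 − 4) − 5 = 0, and the invariant factors of ∂_2 are all 1, so H_1 ≅ 0.
  H_2: rank ker ∂_2 − rank ∂_3 = (6 − 5) − 0 = 1, and there is no ∂_3, so H_2 ≅ Z.

(K is a triangulation of the 2-sphere S^2.)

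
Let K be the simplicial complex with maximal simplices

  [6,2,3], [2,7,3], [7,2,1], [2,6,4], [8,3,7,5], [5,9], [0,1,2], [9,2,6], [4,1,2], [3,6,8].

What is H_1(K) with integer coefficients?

Order the vertices as 0 < 1 < 2 < 3 < 4 < 5 < 6 < 7 < 8 < 9. Listing each simplex with vertices in this order, K has dimension 3 with simplices:

  0-simplices (10): [0], [1], [2], [3], [4], [5], [6], [7], [8], [9]
  1-simplices (21): [0,1], [0,2], [1,2], [1,4], [1,7], [2,3], [2,4], [2,6], [2,7], [2,9], [3,5], [3,6], [3,7], [3,8], [4,6], [5,7], [5,8], [5,9], [6,8], [6,9], [7,8]
  2-simplices (12): [0,1,2], [1,2,4], [1,2,7], [2,3,6], [2,3,7], [2,4,6], [2,6,9], [3,5,7], [3,5,8], [3,6,8], [3,7,8], [5,7,8]
  3-simplices (1): [3,5,7,8]

so the chain groups are C_0 ≅ Z^10, C_1 ≅ Z^21, C_2 ≅ Z^12, C_3 ≅ Z^1.

Boundary ∂_1: C_1 → C_0 is given by ∂[p,q] = [q] − [p].
The 10×21 boundary matrix has rank 9 and Smith normal form diag(1,1,1,1,1,1,1,1,1).

Boundary ∂_2: C_2 → C_1 acts by ∂[p,q,r] = [q,r] − [p,r] + [p,q]. For instance
  ∂[2,3,6] = [3,6] − [2,6] + [2,3],
  ∂[3,5,8] = [5,8] − [3,8] + [3,5].
The resulting 21×12 matrix has rank 11, and its Smith normal form has invariant factors (1,1,1,1,1,1,1,1,1,1,1).

The boundary map ∂_3: C_3 → C_2 sends each 3-simplex σ to the alternating sum Σ_i (−1)^i (σ with its i-th vertex removed). For instance
  ∂[3,5,7,8] = [5,7,8] − [3,7,8] + [3,5,8] − [3,5,7].
As a 12×1 matrix over Z this has rank 1, with invariant factors (1).

Now H_k = ker ∂_k / im ∂_{k+1}, so:

  H_1: rank ker ∂_1 − rank ∂_2 = (21 − 9) − 11 = 1, and the invariant factors of ∂_2 are all 1, so H_1 ≅ Z.

H_1 = Z.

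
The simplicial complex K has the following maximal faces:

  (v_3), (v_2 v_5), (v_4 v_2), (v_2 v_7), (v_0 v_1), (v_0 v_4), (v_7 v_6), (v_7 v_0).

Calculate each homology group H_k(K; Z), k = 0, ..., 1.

Fix the vertex order v_0 < v_1 < v_2 < v_3 < v_4 < v_5 < v_6 < v_7 and write every simplex with vertices in increasing order. Then dim K = 1 and the simplices of K are:

  0-simplices (8): [v_0], [v_1], [v_2], [v_3], [v_4], [v_5], [v_6], [v_7]
  1-simplices (7): [v_0,v_1], [v_0,v_4], [v_0,v_7], [v_2,v_4], [v_2,v_5], [v_2,v_7], [v_6,v_7]

Hence C_0 ≅ Z^8, C_1 ≅ Z^7.

∂_1: C_1 → C_0 maps an edge to its endpoints' difference, ∂[p,q] = q − p. For instance
  ∂[v_0,v_7] = [v_7] − [v_0].
This gives a 8×7 integer matrix of rank 6; reducing to Smith normal form yields diagonal entries (1,1,1,1,1,1).

Now H_k = ker ∂_k / im ∂_{k+1}, so:

  H_0: rank C_0 − rank ∂_1 = 8 − 6 = 2, and the invariant factors of ∂_1 are all 1, so H_0 ≅ Z^2.
  H_1: rank ker ∂_1 − rank ∂_2 = (7 − 6) − 0 = 1, and there is no ∂_2, so H_1 ≅ Z.

H_0 ≅ Z^2,  H_1 ≅ Z.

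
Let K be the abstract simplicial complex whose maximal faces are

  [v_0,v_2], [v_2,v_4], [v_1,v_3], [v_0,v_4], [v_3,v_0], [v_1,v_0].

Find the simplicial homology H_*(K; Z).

K has 5 vertices, 6 edges.
rank ∂_0 = 0, rank ∂_1 = 4 ⇒ b_0 = 5 − 0 − 4 = 1; all invariant factors of ∂_1 are 1 so no torsion. So H_0 = Z.
rank ∂_1 = 4, rank ∂_2 = 0 ⇒ b_1 = 6 − 4 − 0 = 2. So H_1 = Z^2.

H_0 = Z,  H_1 = Z^2.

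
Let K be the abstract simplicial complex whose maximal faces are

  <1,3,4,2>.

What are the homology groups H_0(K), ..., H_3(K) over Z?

H_0 ≅ Z,  H_1 = 0,  H_2 = 0,  H_3 = 0.

We work with the vertex ordering 1 < 2 < 3 < 4. The simplices of K, each written with vertices in increasing order, are:

  0-simplices (4): [1], [2], [3], [4]
  1-simplices (6): [1,2], [1,3], [1,4], [2,3], [2,4], [3,4]
  2-simplices (4): [1,2,3], [1,2,4], [1,3,4], [2,3,4]
  3-simplices (1): [1,2,3,4]

so the chain groups are C_0 ≅ Z^4, C_1 ≅ Z^6, C_2 ≅ Z^4, C_3 ≅ Z^1.

The boundary map ∂_1: C_1 → C_0 sends each edge [p,q] (with p < q) to q − p.
The 4×6 boundary matrix has rank 3 and Smith normal form diag(1,1,1).

The boundary map ∂_2: C_2 → C_1 acts by ∂[p,q,r] = [q,r] − [p,r] + [p,q]. For instance
  ∂[1,3,4] = [3,4] − [1,4] + [1,3],
  ∂[1,2,3] = [2,3] − [1,3] + [1,2].
The 6×4 boundary matrix has rank 3 and Smith normal form diag(1,1,1).

Boundary ∂_3: C_3 → C_2 sends each 3-simplex σ to the alternating sum Σ_i (−1)^i (σ with its i-th vertex removed). For instance
  ∂[1,2,3,4] = [2,3,4] − [1,3,4] + [1,2,4] − [1,2,3].
The 4×1 boundary matrix has rank 1 and Smith normal form diag(1).

Reading off H_k = ker ∂_k / im ∂_{k+1}:

  H_0: rank C_0 − rank ∂_1 = 4 − 3 = 1, and the invariant factors of ∂_1 are all 1, so H_0 = Z.
  H_1: rank ker ∂_1 − rank ∂_2 = (6 − 3) − 3 = 0, and the invariant factors of ∂_2 are all 1, so H_1 = 0.
  H_2: rank ker ∂_2 − rank ∂_3 = (4 − 3) − 1 = 0, and the invariant factors of ∂_3 are all 1, so H_2 = 0.
  H_3: rank ker ∂_3 − rank ∂_4 = (1 − 1) − 0 = 0, and there is no ∂_4, so H_3 = 0.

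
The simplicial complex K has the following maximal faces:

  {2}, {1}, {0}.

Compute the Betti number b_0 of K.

Fix the vertex order 0 < 1 < 2 and write every simplex with vertices in increasing order. Then dim K = 0 and the simplices of K are:

  0-simplices (3): [0], [1], [2]

Hence C_0 ≅ Z^3.

Reading off H_k = ker ∂_k / im ∂_{k+1}:

  H_0: rank C_0 − rank ∂_1 = 3 − 0 = 3, and there is no ∂_1, so H_0 = Z^3.

(K is a triangulation of a set of 3 points.)

Hence the Betti numbers are b_0 = 3.

b_0 = 3.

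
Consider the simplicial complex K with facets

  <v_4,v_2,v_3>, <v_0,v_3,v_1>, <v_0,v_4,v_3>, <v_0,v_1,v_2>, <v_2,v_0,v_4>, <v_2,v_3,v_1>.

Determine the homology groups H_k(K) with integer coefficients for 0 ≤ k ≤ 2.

K has 5 vertices, 9 edges, 6 triangles.
rank ∂_0 = 0, rank ∂_1 = 4 ⇒ b_0 = 5 − 0 − 4 = 1; all invariant factors of ∂_1 are 1 so no torsion. So H_0 ≅ Z.
rank ∂_1 = 4, rank ∂_2 = 5 ⇒ b_1 = 9 − 4 − 5 = 0; all invariant factors of ∂_2 are 1 so no torsion. So H_1 ≅ 0.
rank ∂_2 = 5, rank ∂_3 = 0 ⇒ b_2 = 6 − 5 − 0 = 1. So H_2 ≅ Z.

H_0 ≅ Z,  H_1 = 0,  H_2 ≅ Z.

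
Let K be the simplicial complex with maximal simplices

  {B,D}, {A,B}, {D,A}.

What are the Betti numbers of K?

Take the total order A < B < D on the vertex set. Then K (dimension 1) consists of the simplices:

  0-simplices (3): A, B, D
  1-simplices (3): AB, AD, BD

so the chain groups are C_0 ≅ Z^3, C_1 ≅ Z^3.

The boundary map ∂_1: C_1 → C_0 is given by ∂[p,q] = [q] − [p].
The resulting 3×3 matrix has rank 2, and its Smith normal form has invariant factors (1,1).

From H_k ≅ ker(∂_k) / im(∂_{k+1}) we obtain:

  H_0: rank C_0 − rank ∂_1 = 3 − 2 = 1, and the invariant factors of ∂_1 are all 1, so H_0 = Z.
  H_1: rank ker ∂_1 − rank ∂_2 = (3 − 2) − 0 = 1, and there is no ∂_2, so H_1 = Z.

As a check, the Euler characteristic is 3 − 3 = 0, which agrees with 1 − 1 = 0.

Hence the Betti numbers are b_0 = 1, b_1 = 1.

b_0 = 1, b_1 = 1.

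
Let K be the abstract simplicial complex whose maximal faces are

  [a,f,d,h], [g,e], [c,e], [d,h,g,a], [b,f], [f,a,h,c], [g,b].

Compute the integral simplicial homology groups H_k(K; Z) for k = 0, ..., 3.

Order the vertices as a < b < c < d < e < f < g < h. Listing each simplex with vertices in this order, K has dimension 3 with simplices:

  0-simplices (8): a, b, c, d, e, f, g, h
  1-simplices (16): ac, ad, af, ag, ah, bf, bg, ce, cf, ch, df, dg, dh, eg, fh, gh
  2-simplices (10): acf, ach, adf, adg, adh, afh, agh, cfh, dfh, dgh
  3-simplices (3): acfh, adfh, adgh

Hence C_0 ≅ Z^8, C_1 ≅ Z^16, C_2 ≅ Z^10, C_3 ≅ Z^3.

Boundary ∂_1: C_1 → C_0 sends each edge [p,q] (with p < q) to q − p.
This gives a 8×16 integer matrix of rank 7; reducing to Smith normal form yields diagonal entries (1,1,1,1,1,1,1).

Boundary ∂_2: C_2 → C_1 maps a triangle to the signed sum of its edges. For instance
  ∂cfh = fh − ch + cf,
  ∂adg = dg − ag + ad.
The resulting 16×10 matrix has rank 7, and its Smith normal form has invariant factors (1,1,1,1,1,1,1).

Boundary ∂_3: C_3 → C_2 sends each 3-simplex σ to the alternating sum Σ_i (−1)^i (σ with its i-th vertex removed). For instance
  ∂adfh = dfh − afh + adh − adf,
  ∂acfh = cfh − afh + ach − acf.
The 10×3 boundary matrix has rank 3 and Smith normal form diag(1,1,1).

Now H_k = ker ∂_k / im ∂_{k+1}, so:

  H_0: rank C_0 − rank ∂_1 = 8 − 7 = 1, and the invariant factors of ∂_1 are all 1, so H_0 = Z.
  H_1: rank ker ∂_1 − rank ∂_2 = (16 − 7) − 7 = 2, and the invariant factors of ∂_2 are all 1, so H_1 = Z^2.
  H_2: rank ker ∂_2 − rank ∂_3 = (10 − 7) − 3 = 0, and the invariant factors of ∂_3 are all 1, so H_2 = 0.
  H_3: rank ker ∂_3 − rank ∂_4 = (3 − 3) − 0 = 0, and there is no ∂_4, so H_3 = 0.

H_0 = Z,  H_1 = Z^2,  H_2 = 0,  H_3 = 0.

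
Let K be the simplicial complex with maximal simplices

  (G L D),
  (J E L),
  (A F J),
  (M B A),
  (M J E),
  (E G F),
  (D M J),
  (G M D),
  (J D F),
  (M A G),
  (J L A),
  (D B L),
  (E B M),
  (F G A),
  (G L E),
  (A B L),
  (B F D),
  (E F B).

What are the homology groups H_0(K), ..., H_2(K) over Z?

H_0 = Z,  H_1 = Z^2,  H_2 = Z.

Fix the vertex order A < B < D < E < F < G < J < L < M and write every simplex with vertices in increasing order. Then dim K = 2 and the simplices of K are:

  0-simplices (9): A, B, D, E, F, G, J, L, M
  1-simplices (27): AB, AF, AG, AJ, AL, AM, BD, BE, BF, BL, BM, DF, DG, DJ, DL, DM, EF, EG, EJ, EL, EM, FG, FJ, GL, GM, JL, JM
  2-simplices (18): ABL, ABM, AFG, AFJ, AGM, AJL, BDF, BDL, BEF, BEM, DFJ, DGL, DGM, DJM, EFG, EGL, EJL, EJM

giving chain groups C_0 ≅ Z^9, C_1 ≅ Z^27, C_2 ≅ Z^18.

∂_1: C_1 → C_0 is given by ∂[p,q] = [q] − [p].
As a 9×27 matrix over Z this has rank 8, with invariant factors (1,1,1,1,1,1,1,1).

Boundary ∂_2: C_2 → C_1 acts by ∂[p,q,r] = [q,r] − [p,r] + [p,q]. For instance
  ∂DFJ = FJ − DJ + DF,
  ∂EFG = FG − EG + EF.
As a 27×18 matrix over Z this has rank 17, with invariant factors (1,1,1,1,1,1,1,1,1,1,1,1,1,1,1,1,1).

From H_k ≅ ker(∂_k) / im(∂_{k+1}) we obtain:

  H_0: rank C_0 − rank ∂_1 = 9 − 8 = 1, and the invariant factors of ∂_1 are all 1, so H_0 ≅ Z.
  H_1: rank ker ∂_1 − rank ∂_2 = (27 − 8) − 17 = 2, and the invariant factors of ∂_2 are all 1, so H_1 ≅ Z^2.
  H_2: rank ker ∂_2 − rank ∂_3 = (18 − 17) − 0 = 1, and there is no ∂_3, so H_2 ≅ Z.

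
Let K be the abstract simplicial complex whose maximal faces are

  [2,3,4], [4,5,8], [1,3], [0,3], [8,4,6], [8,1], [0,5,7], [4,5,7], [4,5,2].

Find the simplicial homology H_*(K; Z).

Order the vertices as 0 < 1 < 2 < 3 < 4 < 5 < 6 < 7 < 8. Listing each simplex with vertices in this order, K has dimension 2 with simplices:

  0-simplices (9): [0], [1], [2], [3], [4], [5], [6], [7], [8]
  1-simplices (16): [0,3], [0,5], [0,7], [1,3], [1,8], [2,3], [2,4], [2,5], [3,4], [4,5], [4,6], [4,7], [4,8], [5,7], [5,8], [6,8]
  2-simplices (6): [0,5,7], [2,3,4], [2,4,5], [4,5,7], [4,5,8], [4,6,8]

so the chain groups are C_0 ≅ Z^9, C_1 ≅ Z^16, C_2 ≅ Z^6.

The boundary map ∂_1: C_1 → C_0 sends each edge [p,q] (with p < q) to q − p. For instance
  ∂[1,3] = [3] − [1].
The 9×16 boundary matrix has rank 8 and Smith normal form diag(1,1,1,1,1,1,1,1).

Boundary ∂_2: C_2 → C_1 sends each 2-simplex [p,q,r] to [q,r] − [p,r] + [p,q]. For instance
  ∂[4,6,8] = [6,8] − [4,8] + [4,6],
  ∂[0,5,7] = [5,7] − [0,7] + [0,5].
The 16×6 boundary matrix has rank 6 and Smith normal form diag(1,1,1,1,1,1).

Now H_k = ker ∂_k / im ∂_{k+1}, so:

  H_0: rank C_0 − rank ∂_1 = 9 − 8 = 1, and the invariant factors of ∂_1 are all 1, so H_0 ≅ Z.
  H_1: rank ker ∂_1 − rank ∂_2 = (16 − 8) − 6 = 2, and the invariant factors of ∂_2 are all 1, so H_1 ≅ Z^2.
  H_2: rank ker ∂_2 − rank ∂_3 = (6 − 6) − 0 = 0, and there is no ∂_3, so H_2 ≅ 0.

H_0 ≅ Z,  H_1 ≅ Z^2,  H_2 = 0.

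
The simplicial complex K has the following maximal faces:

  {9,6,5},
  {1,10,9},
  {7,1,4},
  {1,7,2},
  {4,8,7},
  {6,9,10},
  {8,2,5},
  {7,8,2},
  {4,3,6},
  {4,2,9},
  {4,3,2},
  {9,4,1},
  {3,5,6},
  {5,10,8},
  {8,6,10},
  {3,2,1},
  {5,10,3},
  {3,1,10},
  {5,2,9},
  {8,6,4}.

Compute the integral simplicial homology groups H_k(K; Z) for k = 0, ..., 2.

H_0 ≅ Z,  H_1 ≅ Z × Z/2,  H_2 = 0.

We work with the vertex ordering 1 < 2 < 3 < 4 < 5 < 6 < 7 < 8 < 9 < 10. The simplices of K, each written with vertices in increasing order, are:

  0-simplices (10): [1], [2], [3], [4], [5], [6], [7], [8], [9], [10]
  1-simplices (30): (30 of them)
  2-simplices (20): (20 of them)

Hence C_0 ≅ Z^10, C_1 ≅ Z^30, C_2 ≅ Z^20.

Boundary ∂_1: C_1 → C_0 maps an edge to its endpoints' difference, ∂[p,q] = q − p. For instance
  ∂[6,9] = [9] − [6].
As a 10×30 matrix over Z this has rank 9, with invariant factors (1,1,1,1,1,1,1,1,1).

The boundary map ∂_2: C_2 → C_1 acts by ∂[p,q,r] = [q,r] − [p,r] + [p,q]. For instance
  ∂[4,6,8] = [6,8] − [4,8] + [4,6],
  ∂[4,7,8] = [7,8] − [4,8] + [4,7].
This gives a 30×20 integer matrix of rank 20; reducing to Smith normal form yields diagonal entries (1,1,1,1,1,1,1,1,1,1,1,1,1,1,1,1,1,1,1,2).

Reading off H_k = ker ∂_k / im ∂_{k+1}:

  H_0: rank C_0 − rank ∂_1 = 10 − 9 = 1, and the invariant factors of ∂_1 are all 1, so H_0 ≅ Z.
  H_1: rank ker ∂_1 − rank ∂_2 = (30 − 9) − 20 = 1, and ∂_2 has invariant factor 2 > 1, so H_1 ≅ Z × Z/2.
  H_2: rank ker ∂_2 − rank ∂_3 = (20 − 20) − 0 = 0, and there is no ∂_3, so H_2 ≅ 0.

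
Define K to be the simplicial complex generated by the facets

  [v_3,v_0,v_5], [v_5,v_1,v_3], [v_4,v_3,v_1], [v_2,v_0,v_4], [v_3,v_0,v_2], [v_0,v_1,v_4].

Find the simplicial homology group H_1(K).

K has 6 vertices, 12 edges, 6 triangles.
rank ∂_1 = 5, rank ∂_2 = 6 ⇒ b_1 = 12 − 5 − 6 = 1; all invariant factors of ∂_2 are 1 so no torsion. So H_1 = Z.

H_1 ≅ Z.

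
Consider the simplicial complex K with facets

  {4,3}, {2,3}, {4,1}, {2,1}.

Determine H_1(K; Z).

Fix the vertex order 1 < 2 < 3 < 4 and write every simplex with vertices in increasing order. Then dim K = 1 and the simplices of K are:

  0-simplices (4): [1], [2], [3], [4]
  1-simplices (4): [1,2], [1,4], [2,3], [3,4]

giving chain groups C_0 ≅ Z^4, C_1 ≅ Z^4.

∂_1: C_1 → C_0 sends each edge [p,q] (with p < q) to q − p.
The resulting 4×4 matrix has rank 3, and its Smith normal form has invariant factors (1,1,1).

Now H_k = ker ∂_k / im ∂_{k+1}, so:

  H_1: rank ker ∂_1 − rank ∂_2 = (4 − 3) − 0 = 1, and there is no ∂_2, so H_1 = Z.

H_1 ≅ Z.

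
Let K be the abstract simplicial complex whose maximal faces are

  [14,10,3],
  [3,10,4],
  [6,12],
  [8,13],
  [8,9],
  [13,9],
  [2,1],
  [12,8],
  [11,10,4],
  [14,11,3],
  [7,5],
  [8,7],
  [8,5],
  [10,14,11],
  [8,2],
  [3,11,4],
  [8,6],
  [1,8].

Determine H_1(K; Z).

H_1 ≅ Z^4.

We work with the vertex ordering 1 < 2 < 3 < 4 < 5 < 6 < 7 < 8 < 9 < 10 < 11 < 12 < 13 < 14. The simplices of K, each written with vertices in increasing order, are:

  0-simplices (14): [1], [2], [3], [4], [5], [6], [7], [8], [9], [10], [11], [12], [13], [14]
  1-simplices (21): [1,2], [1,8], [2,8], [3,4], [3,10], [3,11], [3,14], [4,10], [4,11], [5,7], [5,8], [6,8], [6,12], [7,8], [8,9], [8,12], [8,13], [9,13], [10,11], [10,14], [11,14]
  2-simplices (6): [3,4,10], [3,4,11], [3,10,14], [3,11,14], [4,10,11], [10,11,14]

Hence C_0 ≅ Z^14, C_1 ≅ Z^21, C_2 ≅ Z^6.

Boundary ∂_1: C_1 → C_0 sends each edge [p,q] (with p < q) to q − p.
As a 14×21 matrix over Z this has rank 12, with invariant factors (1,1,1,1,1,1,1,1,1,1,1,1).

Boundary ∂_2: C_2 → C_1 maps a triangle to the signed sum of its edges. For instance
  ∂[4,10,11] = [10,11] − [4,11] + [4,10],
  ∂[3,4,11] = [4,11] − [3,11] + [3,4].
As a 21×6 matrix over Z this has rank 5, with invariant factors (1,1,1,1,1).

Computing H_k = (kernel of ∂_k) / (image of ∂_{k+1}):

  H_1: rank ker ∂_1 − rank ∂_2 = (21 − 12) − 5 = 4, and the invariant factors of ∂_2 are all 1, so H_1 = Z^4.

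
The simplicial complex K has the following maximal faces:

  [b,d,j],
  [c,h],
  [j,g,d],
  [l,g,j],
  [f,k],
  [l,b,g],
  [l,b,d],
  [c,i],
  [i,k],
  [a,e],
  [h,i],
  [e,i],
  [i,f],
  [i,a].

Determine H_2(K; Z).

Fix the vertex order a < b < c < d < e < f < g < h < i < j < k < l and write every simplex with vertices in increasing order. Then dim K = 2 and the simplices of K are:

  0-simplices (12): a, b, c, d, e, f, g, h, i, j, k, l
  1-simplices (19): ae, ai, bd, bg, bj, bl, ch, ci, dg, dj, dl, ei, fi, fk, gj, gl, hi, ik, jl
  2-simplices (5): bdj, bdl, bgl, dgj, gjl

Hence C_0 ≅ Z^12, C_1 ≅ Z^19, C_2 ≅ Z^5.

∂_1: C_1 → C_0 is given by ∂[p,q] = [q] − [p]. For instance
  ∂fi = i − f.
The 12×19 boundary matrix has rank 10 and Smith normal form diag(1,1,1,1,1,1,1,1,1,1).

The boundary map ∂_2: C_2 → C_1 acts by ∂[p,q,r] = [q,r] − [p,r] + [p,q]. For instance
  ∂gjl = jl − gl + gj,
  ∂bdj = dj − bj + bd.
As a 19×5 matrix over Z this has rank 5, with invariant factors (1,1,1,1,1).

From H_k ≅ ker(∂_k) / im(∂_{k+1}) we obtain:

  H_2: rank ker ∂_2 − rank ∂_3 = (5 − 5) − 0 = 0, and there is no ∂_3, so H_2 ≅ 0.

H_2 = 0.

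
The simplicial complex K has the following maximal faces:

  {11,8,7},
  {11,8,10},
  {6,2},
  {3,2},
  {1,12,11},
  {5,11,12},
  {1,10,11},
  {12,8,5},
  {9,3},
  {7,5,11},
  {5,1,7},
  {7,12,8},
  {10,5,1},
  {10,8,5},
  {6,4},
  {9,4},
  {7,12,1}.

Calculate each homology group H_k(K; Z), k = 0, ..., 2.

Fix the vertex order 1 < 2 < 3 < 4 < 5 < 6 < 7 < 8 < 9 < 10 < 11 < 12 and write every simplex with vertices in increasing order. Then dim K = 2 and the simplices of K are:

  0-simplices (12): [1], [2], [3], [4], [5], [6], [7], [8], [9], [10], [11], [12]
  1-simplices (23): (23 of them)
  2-simplices (12): [1,5,7], [1,5,10], [1,7,12], [1,10,11], [1,11,12], [5,7,11], [5,8,10], [5,8,12], [5,11,12], [7,8,11], [7,8,12], [8,10,11]

so the chain groups are C_0 ≅ Z^12, C_1 ≅ Z^23, C_2 ≅ Z^12.

The boundary map ∂_1: C_1 → C_0 sends each edge [p,q] (with p < q) to q − p. For instance
  ∂[1,5] = [5] − [1].
This gives a 12×23 integer matrix of rank 10; reducing to Smith normal form yields diagonal entries (1,1,1,1,1,1,1,1,1,1).

Boundary ∂_2: C_2 → C_1 maps a triangle to the signed sum of its edges. For instance
  ∂[5,7,11] = [7,11] − [5,11] + [5,7],
  ∂[5,8,12] = [8,12] − [5,12] + [5,8].
This gives a 23×12 integer matrix of rank 12; reducing to Smith normal form yields diagonal entries (1,1,1,1,1,1,1,1,1,1,1,2).

Reading off H_k = ker ∂_k / im ∂_{k+1}:

  H_0: rank C_0 − rank ∂_1 = 12 − 10 = 2, and the invariant factors of ∂_1 are all 1, so H_0 = Z^2.
  H_1: rank ker ∂_1 − rank ∂_2 = (23 − 10) − 12 = 1, and ∂_2 has invariant factor 2 > 1, so H_1 = Z ⊕ Z/2.
  H_2: rank ker ∂_2 − rank ∂_3 = (12 − 12) − 0 = 0, and there is no ∂_3, so H_2 = 0.

H_0 ≅ Z^2,  H_1 ≅ Z ⊕ Z/2,  H_2 = 0.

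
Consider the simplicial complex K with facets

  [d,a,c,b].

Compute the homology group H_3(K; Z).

H_3 = 0.

K has 4 vertices, 6 edges, 4 triangles, 1 3-simplex.
rank ∂_3 = 1, rank ∂_4 = 0 ⇒ b_3 = 1 − 1 − 0 = 0. So H_3 = 0.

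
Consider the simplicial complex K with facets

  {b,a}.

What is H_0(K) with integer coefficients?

K has 2 vertices, 1 edge.
rank ∂_0 = 0, rank ∂_1 = 1 ⇒ b_0 = 2 − 0 − 1 = 1; all invariant factors of ∂_1 are 1 so no torsion. So H_0 = Z.

H_0 = Z.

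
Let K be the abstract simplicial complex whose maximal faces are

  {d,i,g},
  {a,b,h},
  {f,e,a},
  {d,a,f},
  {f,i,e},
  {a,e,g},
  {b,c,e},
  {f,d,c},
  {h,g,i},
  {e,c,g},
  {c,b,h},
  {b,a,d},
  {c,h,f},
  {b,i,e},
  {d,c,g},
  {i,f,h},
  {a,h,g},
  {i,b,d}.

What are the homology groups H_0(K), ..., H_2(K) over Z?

H_0 ≅ Z,  H_1 ≅ Z^2,  H_2 ≅ Z.

K has 9 vertices, 27 edges, 18 triangles.
rank ∂_0 = 0, rank ∂_1 = 8 ⇒ b_0 = 9 − 0 − 8 = 1; all invariant factors of ∂_1 are 1 so no torsion. So H_0 = Z.
rank ∂_1 = 8, rank ∂_2 = 17 ⇒ b_1 = 27 − 8 − 17 = 2; all invariant factors of ∂_2 are 1 so no torsion. So H_1 = Z^2.
rank ∂_2 = 17, rank ∂_3 = 0 ⇒ b_2 = 18 − 17 − 0 = 1. So H_2 = Z.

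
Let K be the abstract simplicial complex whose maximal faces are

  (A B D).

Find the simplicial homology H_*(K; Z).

K has 3 vertices, 3 edges, 1 triangle.
rank ∂_0 = 0, rank ∂_1 = 2 ⇒ b_0 = 3 − 0 − 2 = 1; all invariant factors of ∂_1 are 1 so no torsion. So H_0 ≅ Z.
rank ∂_1 = 2, rank ∂_2 = 1 ⇒ b_1 = 3 − 2 − 1 = 0; all invariant factors of ∂_2 are 1 so no torsion. So H_1 ≅ 0.
rank ∂_2 = 1, rank ∂_3 = 0 ⇒ b_2 = 1 − 1 − 0 = 0. So H_2 ≅ 0.

H_0 = Z,  H_1 = 0,  H_2 = 0.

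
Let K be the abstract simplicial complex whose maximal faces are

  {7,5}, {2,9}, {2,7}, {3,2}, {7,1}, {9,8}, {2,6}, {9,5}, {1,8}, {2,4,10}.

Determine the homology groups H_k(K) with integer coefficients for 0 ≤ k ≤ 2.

Take the total order 1 < 2 < 3 < 4 < 5 < 6 < 7 < 8 < 9 < 10 on the vertex set. Then K (dimension 2) consists of the simplices:

  0-simplices (10): [1], [2], [3], [4], [5], [6], [7], [8], [9], [10]
  1-simplices (12): [1,7], [1,8], [2,3], [2,4], [2,6], [2,7], [2,9], [2,10], [4,10], [5,7], [5,9], [8,9]
  2-simplices (1): [2,4,10]

so the chain groups are C_0 ≅ Z^10, C_1 ≅ Z^12, C_2 ≅ Z^1.

The boundary map ∂_1: C_1 → C_0 maps an edge to its endpoints' difference, ∂[p,q] = q − p.
This gives a 10×12 integer matrix of rank 9; reducing to Smith normal form yields diagonal entries (1,1,1,1,1,1,1,1,1).

The boundary map ∂_2: C_2 → C_1 acts by ∂[p,q,r] = [q,r] − [p,r] + [p,q]. For instance
  ∂[2,4,10] = [4,10] − [2,10] + [2,4].
The resulting 12×1 matrix has rank 1, and its Smith normal form has invariant factors (1).

Reading off H_k = ker ∂_k / im ∂_{k+1}:

  H_0: rank C_0 − rank ∂_1 = 10 − 9 = 1, and the invariant factors of ∂_1 are all 1, so H_0 = Z.
  H_1: rank ker ∂_1 − rank ∂_2 = (12 − 9) − 1 = 2, and the invariant factors of ∂_2 are all 1, so H_1 = Z^2.
  H_2: rank ker ∂_2 − rank ∂_3 = (1 − 1) − 0 = 0, and there is no ∂_3, so H_2 = 0.

H_0 ≅ Z,  H_1 ≅ Z^2,  H_2 = 0.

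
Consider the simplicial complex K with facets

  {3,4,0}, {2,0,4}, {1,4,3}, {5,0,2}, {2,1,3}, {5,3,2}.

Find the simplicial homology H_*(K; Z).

H_0 ≅ Z,  H_1 ≅ Z,  H_2 = 0.

Take the total order 0 < 1 < 2 < 3 < 4 < 5 on the vertex set. Then K (dimension 2) consists of the simplices:

  0-simplices (6): [0], [1], [2], [3], [4], [5]
  1-simplices (12): [0,2], [0,3], [0,4], [0,5], [1,2], [1,3], [1,4], [2,3], [2,4], [2,5], [3,4], [3,5]
  2-simplices (6): [0,2,4], [0,2,5], [0,3,4], [1,2,3], [1,3,4], [2,3,5]

giving chain groups C_0 ≅ Z^6, C_1 ≅ Z^12, C_2 ≅ Z^6.

∂_1: C_1 → C_0 sends each edge [p,q] (with p < q) to q − p. For instance
  ∂[1,2] = [2] − [1].
This gives a 6×12 integer matrix of rank 5; reducing to Smith normal form yields diagonal entries (1,1,1,1,1).

∂_2: C_2 → C_1 sends each 2-simplex [p,q,r] to [q,r] − [p,r] + [p,q]. For instance
  ∂[1,2,3] = [2,3] − [1,3] + [1,2],
  ∂[0,2,4] = [2,4] − [0,4] + [0,2].
The resulting 12×6 matrix has rank 6, and its Smith normal form has invariant factors (1,1,1,1,1,1).

Reading off H_k = ker ∂_k / im ∂_{k+1}:

  H_0: rank C_0 − rank ∂_1 = 6 − 5 = 1, and the invariant factors of ∂_1 are all 1, so H_0 ≅ Z.
  H_1: rank ker ∂_1 − rank ∂_2 = (12 − 5) − 6 = 1, and the invariant factors of ∂_2 are all 1, so H_1 ≅ Z.
  H_2: rank ker ∂_2 − rank ∂_3 = (6 − 6) − 0 = 0, and there is no ∂_3, so H_2 ≅ 0.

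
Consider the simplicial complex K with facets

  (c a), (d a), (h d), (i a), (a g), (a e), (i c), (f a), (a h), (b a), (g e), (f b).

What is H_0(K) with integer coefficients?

H_0 = Z.

Take the total order a < b < c < d < e < f < g < h < i on the vertex set. Then K (dimension 1) consists of the simplices:

  0-simplices (9): a, b, c, d, e, f, g, h, i
  1-simplices (12): ab, ac, ad, ae, af, ag, ah, ai, bf, ci, dh, eg

so the chain groups are C_0 ≅ Z^9, C_1 ≅ Z^12.

Boundary ∂_1: C_1 → C_0 maps an edge to its endpoints' difference, ∂[p,q] = q − p. For instance
  ∂ab = b − a.
This gives a 9×12 integer matrix of rank 8; reducing to Smith normal form yields diagonal entries (1,1,1,1,1,1,1,1).

From H_k ≅ ker(∂_k) / im(∂_{k+1}) we obtain:

  H_0: rank C_0 − rank ∂_1 = 9 − 8 = 1, and the invariant factors of ∂_1 are all 1, so H_0 = Z.

(K is a triangulation of a wedge of 4 circles.)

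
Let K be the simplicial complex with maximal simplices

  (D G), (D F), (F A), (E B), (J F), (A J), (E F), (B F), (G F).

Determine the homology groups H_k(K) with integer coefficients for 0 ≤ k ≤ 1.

Take the total order A < B < D < E < F < G < J on the vertex set. Then K (dimension 1) consists of the simplices:

  0-simplices (7): A, B, D, E, F, G, J
  1-simplices (9): AF, AJ, BE, BF, DF, DG, EF, FG, FJ

so the chain groups are C_0 ≅ Z^7, C_1 ≅ Z^9.

The boundary map ∂_1: C_1 → C_0 sends each edge [p,q] (with p < q) to q − p. For instance
  ∂DG = G − D.
The resulting 7×9 matrix has rank 6, and its Smith normal form has invariant factors (1,1,1,1,1,1).

Computing H_k = (kernel of ∂_k) / (image of ∂_{k+1}):

  H_0: rank C_0 − rank ∂_1 = 7 − 6 = 1, and the invariant factors of ∂_1 are all 1, so H_0 ≅ Z.
  H_1: rank ker ∂_1 − rank ∂_2 = (9 − 6) − 0 = 3, and there is no ∂_2, so H_1 ≅ Z^3.

(K is a triangulation of a wedge of 3 circles.)

H_0 ≅ Z,  H_1 ≅ Z^3.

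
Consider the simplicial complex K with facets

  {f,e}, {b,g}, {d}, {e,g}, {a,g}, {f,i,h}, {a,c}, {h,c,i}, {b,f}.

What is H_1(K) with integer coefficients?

H_1 = Z^2.

Order the vertices as a < b < c < d < e < f < g < h < i. Listing each simplex with vertices in this order, K has dimension 2 with simplices:

  0-simplices (9): a, b, c, d, e, f, g, h, i
  1-simplices (11): ac, ag, bf, bg, ch, ci, ef, eg, fh, fi, hi
  2-simplices (2): chi, fhi

Hence C_0 ≅ Z^9, C_1 ≅ Z^11, C_2 ≅ Z^2.

The boundary map ∂_1: C_1 → C_0 is given by ∂[p,q] = [q] − [p].
As a 9×11 matrix over Z this has rank 7, with invariant factors (1,1,1,1,1,1,1).

Boundary ∂_2: C_2 → C_1 acts by ∂[p,q,r] = [q,r] − [p,r] + [p,q]. For instance
  ∂chi = hi − ci + ch,
  ∂fhi = hi − fi + fh.
The resulting 11×2 matrix has rank 2, and its Smith normal form has invariant factors (1,1).

Computing H_k = (kernel of ∂_k) / (image of ∂_{k+1}):

  H_1: rank ker ∂_1 − rank ∂_2 = (11 − 7) − 2 = 2, and the invariant factors of ∂_2 are all 1, so H_1 = Z^2.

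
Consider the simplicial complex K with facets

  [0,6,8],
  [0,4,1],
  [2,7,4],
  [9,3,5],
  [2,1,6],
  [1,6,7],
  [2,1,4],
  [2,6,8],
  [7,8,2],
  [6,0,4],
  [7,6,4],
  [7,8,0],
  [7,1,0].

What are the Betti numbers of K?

K has 10 vertices, 21 edges, 13 triangles.
rank ∂_0 = 0, rank ∂_1 = 8 ⇒ b_0 = 10 − 0 − 8 = 2; all invariant factors of ∂_1 are 1 so no torsion. So H_0 ≅ Z^2.
rank ∂_1 = 8, rank ∂_2 = 13 ⇒ b_1 = 21 − 8 − 13 = 0; ∂_2 has invariant factor(s) [2] giving torsion. So H_1 ≅ Z/2.
rank ∂_2 = 13, rank ∂_3 = 0 ⇒ b_2 = 13 − 13 − 0 = 0. So H_2 ≅ 0.

b_0 = 2, b_1 = 0, b_2 = 0.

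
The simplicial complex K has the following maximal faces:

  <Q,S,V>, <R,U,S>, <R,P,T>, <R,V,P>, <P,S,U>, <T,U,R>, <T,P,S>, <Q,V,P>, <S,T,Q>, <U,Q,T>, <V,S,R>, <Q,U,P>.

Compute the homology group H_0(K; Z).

H_0 ≅ Z.

Take the total order P < Q < R < S < T < U < V on the vertex set. Then K (dimension 2) consists of the simplices:

  0-simplices (7): P, Q, R, S, T, U, V
  1-simplices (18): PQ, PR, PS, PT, PU, PV, QS, QT, QU, QV, RS, RT, RU, RV, ST, SU, SV, TU
  2-simplices (12): PQU, PQV, PRT, PRV, PST, PSU, QST, QSV, QTU, RSU, RSV, RTU

so the chain groups are C_0 ≅ Z^7, C_1 ≅ Z^18, C_2 ≅ Z^12.

Boundary ∂_1: C_1 → C_0 is given by ∂[p,q] = [q] − [p].
As a 7×18 matrix over Z this has rank 6, with invariant factors (1,1,1,1,1,1).

∂_2: C_2 → C_1 maps a triangle to the signed sum of its edges. For instance
  ∂PST = ST − PT + PS,
  ∂QST = ST − QT + QS.
The 18×12 boundary matrix has rank 12 and Smith normal form diag(1,1,1,1,1,1,1,1,1,1,1,2).

Reading off H_k = ker ∂_k / im ∂_{k+1}:

  H_0: rank C_0 − rank ∂_1 = 7 − 6 = 1, and the invariant factors of ∂_1 are all 1, so H_0 ≅ Z.

(K is a triangulation of the real projective plane RP^2.)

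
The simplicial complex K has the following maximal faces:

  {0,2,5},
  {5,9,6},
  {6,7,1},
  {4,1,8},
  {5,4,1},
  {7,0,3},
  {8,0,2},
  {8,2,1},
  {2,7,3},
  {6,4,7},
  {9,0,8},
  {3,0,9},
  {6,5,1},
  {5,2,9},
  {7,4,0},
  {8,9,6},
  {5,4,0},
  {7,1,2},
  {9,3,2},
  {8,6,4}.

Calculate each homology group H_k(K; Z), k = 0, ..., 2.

H_0 = Z,  H_1 = Z ⊕ Z/2,  H_2 = 0.

We work with the vertex ordering 0 < 1 < 2 < 3 < 4 < 5 < 6 < 7 < 8 < 9. The simplices of K, each written with vertices in increasing order, are:

  0-simplices (10): [0], [1], [2], [3], [4], [5], [6], [7], [8], [9]
  1-simplices (30): (30 of them)
  2-simplices (20): (20 of them)

so the chain groups are C_0 ≅ Z^10, C_1 ≅ Z^30, C_2 ≅ Z^20.

Boundary ∂_1: C_1 → C_0 is given by ∂[p,q] = [q] − [p]. For instance
  ∂[6,9] = [9] − [6].
As a 10×30 matrix over Z this has rank 9, with invariant factors (1,1,1,1,1,1,1,1,1).

The boundary map ∂_2: C_2 → C_1 maps a triangle to the signed sum of its edges. For instance
  ∂[1,4,5] = [4,5] − [1,5] + [1,4],
  ∂[4,6,7] = [6,7] − [4,7] + [4,6].
This gives a 30×20 integer matrix of rank 20; reducing to Smith normal form yields diagonal entries (1,1,1,1,1,1,1,1,1,1,1,1,1,1,1,1,1,1,1,2).

From H_k ≅ ker(∂_k) / im(∂_{k+1}) we obtain:

  H_0: rank C_0 − rank ∂_1 = 10 − 9 = 1, and the invariant factors of ∂_1 are all 1, so H_0 = Z.
  H_1: rank ker ∂_1 − rank ∂_2 = (30 − 9) − 20 = 1, and ∂_2 has invariant factor 2 > 1, so H_1 = Z ⊕ Z/2.
  H_2: rank ker ∂_2 − rank ∂_3 = (20 − 20) − 0 = 0, and there is no ∂_3, so H_2 = 0.

As a check, the Euler characteristic is 10 − 30 + 20 = 0, which agrees with 1 − 1 + 0 = 0.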